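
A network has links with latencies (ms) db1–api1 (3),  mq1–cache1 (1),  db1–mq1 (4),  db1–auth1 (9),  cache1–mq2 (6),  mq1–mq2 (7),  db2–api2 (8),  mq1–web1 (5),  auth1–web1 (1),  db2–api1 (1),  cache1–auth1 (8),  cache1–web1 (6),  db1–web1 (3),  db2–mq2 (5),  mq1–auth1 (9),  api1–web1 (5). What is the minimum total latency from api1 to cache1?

Comparing a few candidate routes:
api1→db1→mq1→cache1: 3 + 4 + 1 = 8
api1→db1→web1→cache1: 3 + 3 + 6 = 12
api1→web1→cache1: 5 + 6 = 11
api1→db1→web1→mq1→cache1: 3 + 3 + 5 + 1 = 12
api1→web1→mq1→cache1: 5 + 5 + 1 = 11
Shortest: 8 ms.

8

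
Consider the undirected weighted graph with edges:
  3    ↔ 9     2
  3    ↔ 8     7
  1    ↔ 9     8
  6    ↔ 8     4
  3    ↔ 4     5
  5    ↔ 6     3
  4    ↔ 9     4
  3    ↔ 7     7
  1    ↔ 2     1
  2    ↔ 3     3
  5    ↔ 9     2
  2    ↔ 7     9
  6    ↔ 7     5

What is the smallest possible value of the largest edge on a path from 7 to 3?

A few of the 7→3 routes:
7 - 3: max(7) = 7
7 - 6 - 8 - 3: max(5, 4, 7) = 7
7 - 6 - 5 - 9 - 3: max(5, 3, 2, 2) = 5
7 - 6 - 5 - 9 - 4 - 3: max(5, 3, 2, 4, 5) = 5
Best route has worst link 5.

5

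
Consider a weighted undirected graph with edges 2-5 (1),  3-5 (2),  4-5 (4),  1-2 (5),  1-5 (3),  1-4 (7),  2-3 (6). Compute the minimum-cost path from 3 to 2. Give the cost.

Candidate routes:
3→5→4→1→2: 2 + 4 + 7 + 5 = 18
3→2: 6
3→5→2: 2 + 1 = 3
3→5→1→2: 2 + 3 + 5 = 10
Shortest: 3.

3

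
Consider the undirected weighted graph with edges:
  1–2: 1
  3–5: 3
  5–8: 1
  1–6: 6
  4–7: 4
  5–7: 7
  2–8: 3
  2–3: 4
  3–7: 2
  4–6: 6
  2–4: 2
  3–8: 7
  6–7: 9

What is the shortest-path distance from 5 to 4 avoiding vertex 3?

Checking several routes:
5-7-4: 7 + 4 = 11
5-8-2-1-6-4: 1 + 3 + 1 + 6 + 6 = 17
5-7-6-4: 7 + 9 + 6 = 22
5-8-2-4: 1 + 3 + 2 = 6
The minimum is 6.

6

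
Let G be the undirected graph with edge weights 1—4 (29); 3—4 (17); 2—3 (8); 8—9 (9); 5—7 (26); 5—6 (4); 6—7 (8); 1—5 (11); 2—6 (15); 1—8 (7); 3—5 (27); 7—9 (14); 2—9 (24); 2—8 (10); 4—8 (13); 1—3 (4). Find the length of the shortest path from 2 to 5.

19

Some routes from 2 to 5:
2 → 8 → 1 → 5: 10 + 7 + 11 = 28
2 → 3 → 1 → 5: 8 + 4 + 11 = 23
2 → 6 → 5: 15 + 4 = 19
Best route has total 19.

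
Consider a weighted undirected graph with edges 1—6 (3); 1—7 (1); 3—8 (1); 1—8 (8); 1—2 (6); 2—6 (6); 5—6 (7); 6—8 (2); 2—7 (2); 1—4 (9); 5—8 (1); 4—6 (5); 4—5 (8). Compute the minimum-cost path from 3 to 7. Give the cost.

7

A few of the 3→7 routes:
3-8-1-7: 1 + 8 + 1 = 10
3-8-6-2-7: 1 + 2 + 6 + 2 = 11
3-8-5-6-1-7: 1 + 1 + 7 + 3 + 1 = 13
3-8-6-1-7: 1 + 2 + 3 + 1 = 7
Shortest: 7.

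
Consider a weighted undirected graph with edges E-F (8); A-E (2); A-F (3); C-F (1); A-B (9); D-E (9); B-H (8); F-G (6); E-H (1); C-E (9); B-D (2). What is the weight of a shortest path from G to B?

Comparing a few candidate routes:
G → F → A → E → D → B: 6 + 3 + 2 + 9 + 2 = 22
G → F → A → B: 6 + 3 + 9 = 18
G → F → E → H → B: 6 + 8 + 1 + 8 = 23
G → F → E → D → B: 6 + 8 + 9 + 2 = 25
G → F → A → E → H → B: 6 + 3 + 2 + 1 + 8 = 20
G → F → C → E → H → B: 6 + 1 + 9 + 1 + 8 = 25
Best route has total 18.

18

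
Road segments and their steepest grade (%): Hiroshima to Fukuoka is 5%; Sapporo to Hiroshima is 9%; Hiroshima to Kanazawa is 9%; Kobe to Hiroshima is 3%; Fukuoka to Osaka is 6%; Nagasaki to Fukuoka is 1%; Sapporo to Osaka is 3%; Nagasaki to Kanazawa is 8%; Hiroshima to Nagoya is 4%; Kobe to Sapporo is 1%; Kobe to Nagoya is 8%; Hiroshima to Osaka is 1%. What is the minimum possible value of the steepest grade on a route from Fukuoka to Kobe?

5

Comparing a few candidate routes:
Fukuoka - Hiroshima - Kobe: max(5, 3) = 5
Fukuoka - Hiroshima - Osaka - Sapporo - Kobe: max(5, 1, 3, 1) = 5
Fukuoka - Osaka - Sapporo - Kobe: max(6, 3, 1) = 6
Smallest bottleneck: 5%.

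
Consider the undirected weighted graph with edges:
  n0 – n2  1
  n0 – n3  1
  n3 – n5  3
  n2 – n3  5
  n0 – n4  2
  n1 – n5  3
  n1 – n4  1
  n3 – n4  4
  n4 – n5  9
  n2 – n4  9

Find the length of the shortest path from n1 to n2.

4

Some routes from n1 to n2:
n1 → n4 → n0 → n3 → n2: 1 + 2 + 1 + 5 = 9
n1 → n4 → n0 → n2: 1 + 2 + 1 = 4
n1 → n4 → n3 → n0 → n2: 1 + 4 + 1 + 1 = 7
n1 → n5 → n3 → n0 → n2: 3 + 3 + 1 + 1 = 8
The minimum is 4.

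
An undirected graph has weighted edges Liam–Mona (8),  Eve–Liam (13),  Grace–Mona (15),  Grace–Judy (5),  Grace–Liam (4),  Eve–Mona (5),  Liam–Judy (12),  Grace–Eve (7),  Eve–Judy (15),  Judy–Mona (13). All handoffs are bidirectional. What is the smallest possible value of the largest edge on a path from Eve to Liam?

7

Checking several routes:
Eve-Grace-Judy-Liam: max(7, 5, 12) = 12
Eve-Mona-Liam: max(5, 8) = 8
Eve-Grace-Liam: max(7, 4) = 7
Eve-Liam: max(13) = 13
The minimum achievable maximum is 7.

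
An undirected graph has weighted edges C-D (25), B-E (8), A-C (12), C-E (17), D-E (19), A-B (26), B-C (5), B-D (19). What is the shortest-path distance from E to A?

25

Checking several routes:
E - C - B - A: 17 + 5 + 26 = 48
E - C - A: 17 + 12 = 29
E - B - C - A: 8 + 5 + 12 = 25
E - D - B - C - A: 19 + 19 + 5 + 12 = 55
E - B - A: 8 + 26 = 34
Shortest: 25.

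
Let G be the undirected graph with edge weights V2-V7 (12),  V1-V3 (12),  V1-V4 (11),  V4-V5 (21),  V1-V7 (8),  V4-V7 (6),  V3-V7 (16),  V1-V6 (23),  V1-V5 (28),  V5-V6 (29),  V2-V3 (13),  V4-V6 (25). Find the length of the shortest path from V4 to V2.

Checking several routes:
V4 - V7 - V3 - V2: 6 + 16 + 13 = 35
V4 - V7 - V2: 6 + 12 = 18
V4 - V1 - V7 - V2: 11 + 8 + 12 = 31
Best route has total 18.

18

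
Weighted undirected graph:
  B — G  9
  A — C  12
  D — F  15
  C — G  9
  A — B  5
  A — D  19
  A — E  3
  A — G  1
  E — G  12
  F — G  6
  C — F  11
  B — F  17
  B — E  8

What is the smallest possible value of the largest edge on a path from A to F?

6

Comparing a few candidate routes:
A-G-F: max(1, 6) = 6
A-B-G-F: max(5, 9, 6) = 9
A-G-C-F: max(1, 9, 11) = 11
A-E-B-G-F: max(3, 8, 9, 6) = 9
A-B-G-C-F: max(5, 9, 9, 11) = 11
A-E-B-G-C-F: max(3, 8, 9, 9, 11) = 11
The minimum achievable maximum is 6.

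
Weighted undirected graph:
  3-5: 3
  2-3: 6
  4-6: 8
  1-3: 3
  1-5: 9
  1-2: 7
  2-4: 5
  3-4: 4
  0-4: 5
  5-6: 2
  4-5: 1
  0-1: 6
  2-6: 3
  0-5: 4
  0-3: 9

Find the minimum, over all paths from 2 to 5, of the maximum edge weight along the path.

Comparing a few candidate routes:
2 - 4 - 3 - 5: max(5, 4, 3) = 5
2 - 4 - 3 - 1 - 0 - 5: max(5, 4, 3, 6, 4) = 6
2 - 4 - 0 - 5: max(5, 5, 4) = 5
2 - 4 - 5: max(5, 1) = 5
2 - 6 - 5: max(3, 2) = 3
Best route has worst link 3.

3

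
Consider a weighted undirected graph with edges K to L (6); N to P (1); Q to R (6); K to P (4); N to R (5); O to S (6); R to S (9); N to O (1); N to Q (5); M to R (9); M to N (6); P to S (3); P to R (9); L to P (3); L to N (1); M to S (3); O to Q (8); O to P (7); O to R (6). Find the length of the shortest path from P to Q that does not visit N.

15

A few of the P→Q routes:
P-R-Q: 9 + 6 = 15
P-S-R-Q: 3 + 9 + 6 = 18
P-S-O-R-Q: 3 + 6 + 6 + 6 = 21
P-O-Q: 7 + 8 = 15
P-S-O-Q: 3 + 6 + 8 = 17
P-O-R-Q: 7 + 6 + 6 = 19
The minimum is 15.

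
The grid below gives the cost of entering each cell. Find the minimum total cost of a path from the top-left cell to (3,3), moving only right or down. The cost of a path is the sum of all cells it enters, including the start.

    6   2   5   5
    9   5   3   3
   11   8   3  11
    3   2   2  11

Take [0,0] → [0,1] → [0,2] → [1,2] → [2,2] → [3,2] → [3,3] for a total of 6 + 2 + 5 + 3 + 3 + 2 + 11 = 32.
(Top row then right column would cost 43.)

32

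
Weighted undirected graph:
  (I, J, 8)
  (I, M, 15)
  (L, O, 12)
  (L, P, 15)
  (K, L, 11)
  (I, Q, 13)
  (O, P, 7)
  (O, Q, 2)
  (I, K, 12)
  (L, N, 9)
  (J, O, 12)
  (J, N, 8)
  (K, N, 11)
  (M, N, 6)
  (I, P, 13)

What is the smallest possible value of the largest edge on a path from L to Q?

A few of the L→Q routes:
L → O → Q: max(12, 2) = 12
L → N → J → O → Q: max(9, 8, 12, 2) = 12
L → K → N → J → O → Q: max(11, 11, 8, 12, 2) = 12
L → K → I → J → O → Q: max(11, 12, 8, 12, 2) = 12
Smallest bottleneck: 12.

12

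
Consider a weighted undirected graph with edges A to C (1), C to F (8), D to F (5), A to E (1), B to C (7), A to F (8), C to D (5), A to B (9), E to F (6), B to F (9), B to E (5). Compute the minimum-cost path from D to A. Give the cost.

A few of the D→A routes:
D - C - A: 5 + 1 = 6
D - F - E - A: 5 + 6 + 1 = 12
D - F - C - A: 5 + 8 + 1 = 14
D - F - A: 5 + 8 = 13
The minimum is 6.

6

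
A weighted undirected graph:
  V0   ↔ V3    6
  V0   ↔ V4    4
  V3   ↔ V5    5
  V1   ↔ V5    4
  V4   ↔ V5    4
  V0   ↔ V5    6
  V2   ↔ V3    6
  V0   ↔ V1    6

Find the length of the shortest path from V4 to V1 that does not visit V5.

10

Paths from V4 to V1 avoiding V5:
V4 → V0 → V1: 4 + 6 = 10
Best route has total 10.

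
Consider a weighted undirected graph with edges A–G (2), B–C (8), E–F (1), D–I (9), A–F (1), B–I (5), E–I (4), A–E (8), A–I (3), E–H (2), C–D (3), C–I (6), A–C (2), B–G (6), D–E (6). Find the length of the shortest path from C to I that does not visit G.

Comparing a few candidate routes:
C→D→I: 3 + 9 = 12
C→A→I: 2 + 3 = 5
C→B→I: 8 + 5 = 13
C→D→E→I: 3 + 6 + 4 = 13
C→I: 6
C→A→F→E→I: 2 + 1 + 1 + 4 = 8
Shortest: 5.

5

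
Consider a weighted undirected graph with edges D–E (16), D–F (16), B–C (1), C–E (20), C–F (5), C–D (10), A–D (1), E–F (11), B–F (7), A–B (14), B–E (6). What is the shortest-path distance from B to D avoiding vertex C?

Comparing a few candidate routes:
B→E→F→D: 6 + 11 + 16 = 33
B→F→D: 7 + 16 = 23
B→E→D: 6 + 16 = 22
B→A→D: 14 + 1 = 15
Shortest: 15.

15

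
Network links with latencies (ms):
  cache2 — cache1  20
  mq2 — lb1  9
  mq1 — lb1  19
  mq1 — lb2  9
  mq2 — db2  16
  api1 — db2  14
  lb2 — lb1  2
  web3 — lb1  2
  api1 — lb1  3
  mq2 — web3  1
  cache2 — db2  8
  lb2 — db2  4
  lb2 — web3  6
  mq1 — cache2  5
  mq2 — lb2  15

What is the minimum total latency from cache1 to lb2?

Comparing a few candidate routes:
cache1→cache2→mq1→lb1→lb2: 20 + 5 + 19 + 2 = 46
cache1→cache2→db2→lb2: 20 + 8 + 4 = 32
cache1→cache2→mq1→lb2: 20 + 5 + 9 = 34
Best route has total 32 ms.

32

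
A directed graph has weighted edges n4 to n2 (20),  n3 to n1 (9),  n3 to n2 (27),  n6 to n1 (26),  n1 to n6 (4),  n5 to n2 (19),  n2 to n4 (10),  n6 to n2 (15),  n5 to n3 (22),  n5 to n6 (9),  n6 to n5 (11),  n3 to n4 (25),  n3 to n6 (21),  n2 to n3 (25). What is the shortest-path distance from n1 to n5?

Candidate routes:
n1 -> n6 -> n5: 4 + 11 = 15
The minimum is 15.

15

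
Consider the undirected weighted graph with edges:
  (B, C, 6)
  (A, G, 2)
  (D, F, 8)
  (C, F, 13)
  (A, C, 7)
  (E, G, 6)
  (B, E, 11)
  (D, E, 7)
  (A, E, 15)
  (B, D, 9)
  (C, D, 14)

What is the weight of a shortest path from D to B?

9

A few of the D→B routes:
D-C-B: 14 + 6 = 20
D-B: 9
D-E-G-A-C-B: 7 + 6 + 2 + 7 + 6 = 28
D-E-B: 7 + 11 = 18
D-F-C-B: 8 + 13 + 6 = 27
Shortest: 9.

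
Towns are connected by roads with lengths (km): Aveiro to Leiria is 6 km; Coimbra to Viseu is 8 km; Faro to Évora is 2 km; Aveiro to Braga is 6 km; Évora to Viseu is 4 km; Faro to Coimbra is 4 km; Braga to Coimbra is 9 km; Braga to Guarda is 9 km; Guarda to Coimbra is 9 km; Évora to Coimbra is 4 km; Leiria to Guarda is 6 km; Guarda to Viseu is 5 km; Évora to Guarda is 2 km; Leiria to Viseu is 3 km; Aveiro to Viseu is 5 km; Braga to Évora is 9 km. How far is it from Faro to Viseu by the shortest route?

A few of the Faro→Viseu routes:
Faro-Évora-Guarda-Viseu: 2 + 2 + 5 = 9
Faro-Coimbra-Viseu: 4 + 8 = 12
Faro-Évora-Viseu: 2 + 4 = 6
Faro-Coimbra-Évora-Viseu: 4 + 4 + 4 = 12
Shortest: 6 km.

6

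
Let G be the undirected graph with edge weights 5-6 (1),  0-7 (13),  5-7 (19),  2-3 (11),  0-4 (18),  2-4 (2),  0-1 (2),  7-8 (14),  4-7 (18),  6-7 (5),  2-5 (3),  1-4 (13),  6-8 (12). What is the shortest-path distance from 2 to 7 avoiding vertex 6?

20

Candidate routes:
2→4→1→0→7: 2 + 13 + 2 + 13 = 30
2→5→7: 3 + 19 = 22
2→4→7: 2 + 18 = 20
2→4→0→7: 2 + 18 + 13 = 33
Shortest: 20.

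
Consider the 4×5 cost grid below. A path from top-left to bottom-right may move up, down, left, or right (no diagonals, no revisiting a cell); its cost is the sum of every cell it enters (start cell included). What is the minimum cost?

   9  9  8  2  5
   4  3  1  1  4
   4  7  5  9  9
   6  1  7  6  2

33

Path (0,0)→(1,0)→(1,1)→(1,2)→(1,3)→(1,4)→(2,4)→(3,4): 9 + 4 + 3 + 1 + 1 + 4 + 9 + 2 = 33.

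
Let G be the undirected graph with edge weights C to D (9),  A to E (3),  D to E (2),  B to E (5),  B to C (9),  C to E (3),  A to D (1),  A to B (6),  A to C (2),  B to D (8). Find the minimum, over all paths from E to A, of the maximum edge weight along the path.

A few of the E→A routes:
E-D-A: max(2, 1) = 2
E-C-A: max(3, 2) = 3
E-A: max(3) = 3
The minimum achievable maximum is 2.

2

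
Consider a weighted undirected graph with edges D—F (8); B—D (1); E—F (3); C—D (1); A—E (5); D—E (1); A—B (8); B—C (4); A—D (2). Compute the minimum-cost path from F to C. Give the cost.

5

Some routes from F to C:
F - E - D - C: 3 + 1 + 1 = 5
F - E - D - B - C: 3 + 1 + 1 + 4 = 9
F - D - C: 8 + 1 = 9
Shortest: 5.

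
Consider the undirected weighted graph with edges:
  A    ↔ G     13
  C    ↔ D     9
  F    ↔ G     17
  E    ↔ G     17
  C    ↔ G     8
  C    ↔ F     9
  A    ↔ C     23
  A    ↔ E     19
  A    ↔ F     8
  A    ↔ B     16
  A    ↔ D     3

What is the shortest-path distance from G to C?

8

Some routes from G to C:
G-F-C: 17 + 9 = 26
G-A-D-C: 13 + 3 + 9 = 25
G-A-C: 13 + 23 = 36
G-A-F-C: 13 + 8 + 9 = 30
G-C: 8
Shortest: 8.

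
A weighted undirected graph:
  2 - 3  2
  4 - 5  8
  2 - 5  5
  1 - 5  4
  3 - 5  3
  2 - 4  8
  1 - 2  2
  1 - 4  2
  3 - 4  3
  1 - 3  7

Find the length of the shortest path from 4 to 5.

Checking several routes:
4-5: 8
4-3-5: 3 + 3 = 6
4-1-2-3-5: 2 + 2 + 2 + 3 = 9
4-1-5: 2 + 4 = 6
Shortest: 6.

6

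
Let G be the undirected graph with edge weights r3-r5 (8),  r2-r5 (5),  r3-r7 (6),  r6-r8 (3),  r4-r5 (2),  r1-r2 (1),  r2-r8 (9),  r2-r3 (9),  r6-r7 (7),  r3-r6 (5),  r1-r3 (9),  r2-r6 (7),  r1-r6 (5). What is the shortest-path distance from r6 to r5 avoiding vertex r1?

12

Some routes from r6 to r5 avoiding r1:
r6 -> r8 -> r2 -> r5: 3 + 9 + 5 = 17
r6 -> r2 -> r3 -> r5: 7 + 9 + 8 = 24
r6 -> r2 -> r5: 7 + 5 = 12
r6 -> r3 -> r2 -> r5: 5 + 9 + 5 = 19
r6 -> r7 -> r3 -> r5: 7 + 6 + 8 = 21
r6 -> r3 -> r5: 5 + 8 = 13
The minimum is 12.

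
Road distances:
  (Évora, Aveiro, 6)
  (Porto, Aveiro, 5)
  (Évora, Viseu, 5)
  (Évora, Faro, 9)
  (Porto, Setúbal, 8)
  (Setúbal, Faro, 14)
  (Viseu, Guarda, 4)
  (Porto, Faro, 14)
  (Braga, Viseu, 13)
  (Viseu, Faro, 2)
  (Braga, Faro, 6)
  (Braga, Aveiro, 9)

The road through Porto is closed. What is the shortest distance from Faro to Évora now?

A few of the Faro→Évora routes:
Faro -> Viseu -> Évora: 2 + 5 = 7
Faro -> Braga -> Aveiro -> Évora: 6 + 9 + 6 = 21
Faro -> Évora: 9
Shortest: 7.

7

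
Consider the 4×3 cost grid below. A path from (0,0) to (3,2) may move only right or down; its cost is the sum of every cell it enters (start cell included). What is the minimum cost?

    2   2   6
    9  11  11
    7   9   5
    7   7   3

One optimal route is (0,0) (0,1) (0,2) (1,2) (2,2) (3,2).
Its cost is 2 + 2 + 6 + 11 + 5 + 3 = 29.

29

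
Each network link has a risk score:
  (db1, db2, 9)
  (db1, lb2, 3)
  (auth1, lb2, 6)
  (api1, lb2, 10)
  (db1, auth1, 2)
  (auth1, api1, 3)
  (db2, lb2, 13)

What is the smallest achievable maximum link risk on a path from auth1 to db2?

Comparing a few candidate routes:
auth1→db1→db2: max(2, 9) = 9
auth1→api1→lb2→db1→db2: max(3, 10, 3, 9) = 10
auth1→lb2→db2: max(6, 13) = 13
auth1→lb2→db1→db2: max(6, 3, 9) = 9
Best route has worst link 9.

9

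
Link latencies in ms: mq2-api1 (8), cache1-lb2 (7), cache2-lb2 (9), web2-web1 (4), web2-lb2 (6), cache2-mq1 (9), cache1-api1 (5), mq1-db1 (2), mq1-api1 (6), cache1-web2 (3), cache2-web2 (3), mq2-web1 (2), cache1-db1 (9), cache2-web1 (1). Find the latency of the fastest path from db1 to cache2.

Checking several routes:
db1-mq1-cache2: 2 + 9 = 11
db1-cache1-web2-web1-cache2: 9 + 3 + 4 + 1 = 17
db1-cache1-web2-cache2: 9 + 3 + 3 = 15
Best route has total 11 ms.

11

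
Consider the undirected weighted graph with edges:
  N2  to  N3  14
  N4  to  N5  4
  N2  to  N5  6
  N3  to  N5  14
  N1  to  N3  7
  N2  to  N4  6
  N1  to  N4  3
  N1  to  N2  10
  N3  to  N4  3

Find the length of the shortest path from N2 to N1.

9

A few of the N2→N1 routes:
N2-N5-N4-N1: 6 + 4 + 3 = 13
N2-N1: 10
N2-N4-N1: 6 + 3 = 9
Best route has total 9.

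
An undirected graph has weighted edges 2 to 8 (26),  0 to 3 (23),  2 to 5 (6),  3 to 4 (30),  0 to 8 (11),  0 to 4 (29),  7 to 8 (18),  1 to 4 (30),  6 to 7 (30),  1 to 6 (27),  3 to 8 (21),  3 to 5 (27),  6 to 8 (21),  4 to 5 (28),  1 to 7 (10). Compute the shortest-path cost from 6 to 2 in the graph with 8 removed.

91

Candidate routes:
6-7-1-4-0-3-5-2: 30 + 10 + 30 + 29 + 23 + 27 + 6 = 155
6-7-1-4-3-5-2: 30 + 10 + 30 + 30 + 27 + 6 = 133
6-1-4-0-3-5-2: 27 + 30 + 29 + 23 + 27 + 6 = 142
6-1-4-5-2: 27 + 30 + 28 + 6 = 91
6-7-1-4-5-2: 30 + 10 + 30 + 28 + 6 = 104
6-1-4-3-5-2: 27 + 30 + 30 + 27 + 6 = 120
Best route has total 91.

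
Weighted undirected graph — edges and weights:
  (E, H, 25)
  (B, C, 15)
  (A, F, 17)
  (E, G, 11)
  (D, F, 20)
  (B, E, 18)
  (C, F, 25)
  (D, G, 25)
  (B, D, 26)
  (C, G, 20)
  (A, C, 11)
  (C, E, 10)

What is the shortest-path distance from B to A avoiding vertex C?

63

Routes from B to A avoiding C:
B → E → G → D → F → A: 18 + 11 + 25 + 20 + 17 = 91
B → D → F → A: 26 + 20 + 17 = 63
The minimum is 63.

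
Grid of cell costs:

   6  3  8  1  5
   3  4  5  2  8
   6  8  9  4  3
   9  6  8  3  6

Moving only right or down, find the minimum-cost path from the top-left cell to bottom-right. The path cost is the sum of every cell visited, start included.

33

Take r0c0 r0c1 r0c2 r0c3 r1c3 r2c3 r2c4 r3c4 for a total of 6 + 3 + 8 + 1 + 2 + 4 + 3 + 6 = 33.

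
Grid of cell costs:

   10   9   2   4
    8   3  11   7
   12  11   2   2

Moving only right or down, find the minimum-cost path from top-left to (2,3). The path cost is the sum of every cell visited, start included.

34

Cheapest: [0,0] -> [0,1] -> [0,2] -> [0,3] -> [1,3] -> [2,3]
  10 + 9 + 2 + 4 + 7 + 2 = 34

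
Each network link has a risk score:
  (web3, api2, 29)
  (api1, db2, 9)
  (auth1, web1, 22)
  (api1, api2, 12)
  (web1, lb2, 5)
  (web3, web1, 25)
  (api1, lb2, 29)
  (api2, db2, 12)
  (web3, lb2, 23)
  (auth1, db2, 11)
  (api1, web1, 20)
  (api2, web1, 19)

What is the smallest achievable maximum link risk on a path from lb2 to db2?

19

A few of the lb2→db2 routes:
lb2 → web1 → api2 → db2: max(5, 19, 12) = 19
lb2 → web1 → api2 → api1 → db2: max(5, 19, 12, 9) = 19
lb2 → web1 → api1 → api2 → db2: max(5, 20, 12, 12) = 20
The minimum achievable maximum is 19.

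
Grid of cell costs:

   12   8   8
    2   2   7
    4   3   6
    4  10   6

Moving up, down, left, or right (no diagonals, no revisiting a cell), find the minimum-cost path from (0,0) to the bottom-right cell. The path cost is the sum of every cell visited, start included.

31

Cheapest: r0c0 -> r1c0 -> r1c1 -> r2c1 -> r2c2 -> r3c2
  12 + 2 + 2 + 3 + 6 + 6 = 31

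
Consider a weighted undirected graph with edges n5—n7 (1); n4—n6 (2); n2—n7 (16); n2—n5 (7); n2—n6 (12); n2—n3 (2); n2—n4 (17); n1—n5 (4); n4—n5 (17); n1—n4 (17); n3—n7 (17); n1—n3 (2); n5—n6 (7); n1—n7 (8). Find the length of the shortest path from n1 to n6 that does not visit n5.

Comparing a few candidate routes:
n1→n7→n3→n2→n6: 8 + 17 + 2 + 12 = 39
n1→n4→n6: 17 + 2 = 19
n1→n3→n2→n4→n6: 2 + 2 + 17 + 2 = 23
n1→n3→n2→n6: 2 + 2 + 12 = 16
n1→n7→n2→n6: 8 + 16 + 12 = 36
Shortest: 16.

16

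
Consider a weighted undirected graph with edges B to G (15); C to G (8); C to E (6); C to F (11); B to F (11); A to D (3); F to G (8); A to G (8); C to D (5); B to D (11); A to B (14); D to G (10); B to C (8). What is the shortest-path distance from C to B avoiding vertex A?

8

Some routes from C to B avoiding A:
C - F - B: 11 + 11 = 22
C - G - B: 8 + 15 = 23
C - D - B: 5 + 11 = 16
C - B: 8
Best route has total 8.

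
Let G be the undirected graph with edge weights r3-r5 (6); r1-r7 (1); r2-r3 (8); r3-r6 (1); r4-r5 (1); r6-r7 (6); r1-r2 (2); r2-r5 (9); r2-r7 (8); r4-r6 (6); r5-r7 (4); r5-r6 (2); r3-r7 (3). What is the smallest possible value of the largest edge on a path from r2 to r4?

3

Comparing a few candidate routes:
r2 - r1 - r7 - r3 - r6 - r5 - r4: max(2, 1, 3, 1, 2, 1) = 3
r2 - r1 - r7 - r3 - r5 - r6 - r4: max(2, 1, 3, 6, 2, 6) = 6
r2 - r1 - r7 - r5 - r4: max(2, 1, 4, 1) = 4
r2 - r1 - r7 - r3 - r5 - r4: max(2, 1, 3, 6, 1) = 6
r2 - r1 - r7 - r3 - r6 - r4: max(2, 1, 3, 1, 6) = 6
Best route has worst link 3.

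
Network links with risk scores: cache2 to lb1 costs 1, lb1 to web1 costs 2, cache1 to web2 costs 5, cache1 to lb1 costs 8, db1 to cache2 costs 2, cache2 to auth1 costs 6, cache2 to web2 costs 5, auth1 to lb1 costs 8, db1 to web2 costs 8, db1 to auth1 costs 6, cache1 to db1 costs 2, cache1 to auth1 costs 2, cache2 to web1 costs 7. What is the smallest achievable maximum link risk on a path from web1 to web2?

5

A few of the web1→web2 routes:
web1-lb1-cache2-db1-cache1-web2: max(2, 1, 2, 2, 5) = 5
web1-lb1-cache2-web2: max(2, 1, 5) = 5
web1-lb1-cache2-auth1-cache1-web2: max(2, 1, 6, 2, 5) = 6
Best route has worst link 5.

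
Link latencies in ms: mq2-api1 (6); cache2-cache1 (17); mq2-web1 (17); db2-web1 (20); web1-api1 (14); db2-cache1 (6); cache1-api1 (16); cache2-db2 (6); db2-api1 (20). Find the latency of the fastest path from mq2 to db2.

A few of the mq2→db2 routes:
mq2-api1-cache1-db2: 6 + 16 + 6 = 28
mq2-api1-db2: 6 + 20 = 26
mq2-api1-web1-db2: 6 + 14 + 20 = 40
mq2-web1-db2: 17 + 20 = 37
mq2-api1-cache1-cache2-db2: 6 + 16 + 17 + 6 = 45
Best route has total 26 ms.

26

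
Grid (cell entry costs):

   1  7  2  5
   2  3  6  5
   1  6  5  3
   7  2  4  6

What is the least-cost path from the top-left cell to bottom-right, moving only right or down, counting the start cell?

22

Path (0,0) → (1,0) → (2,0) → (2,1) → (3,1) → (3,2) → (3,3): 1 + 2 + 1 + 6 + 2 + 4 + 6 = 22.
For comparison, the top-then-right route costs 29.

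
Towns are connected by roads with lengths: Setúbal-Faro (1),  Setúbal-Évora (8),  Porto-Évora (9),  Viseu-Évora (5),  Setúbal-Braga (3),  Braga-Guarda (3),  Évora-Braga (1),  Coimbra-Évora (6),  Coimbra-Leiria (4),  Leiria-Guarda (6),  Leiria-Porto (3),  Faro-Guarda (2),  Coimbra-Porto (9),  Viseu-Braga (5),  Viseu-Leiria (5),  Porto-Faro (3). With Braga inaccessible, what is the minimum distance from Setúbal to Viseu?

Comparing a few candidate routes:
Setúbal -> Faro -> Porto -> Évora -> Viseu: 1 + 3 + 9 + 5 = 18
Setúbal -> Faro -> Porto -> Leiria -> Viseu: 1 + 3 + 3 + 5 = 12
Setúbal -> Faro -> Porto -> Coimbra -> Leiria -> Viseu: 1 + 3 + 9 + 4 + 5 = 22
Setúbal -> Évora -> Viseu: 8 + 5 = 13
Setúbal -> Faro -> Guarda -> Leiria -> Viseu: 1 + 2 + 6 + 5 = 14
Shortest: 12.

12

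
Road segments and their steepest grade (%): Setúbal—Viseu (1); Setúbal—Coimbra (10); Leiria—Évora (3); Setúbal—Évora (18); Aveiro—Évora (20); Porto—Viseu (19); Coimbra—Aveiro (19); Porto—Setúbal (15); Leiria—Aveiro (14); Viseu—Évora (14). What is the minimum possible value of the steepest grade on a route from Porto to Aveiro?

A few of the Porto→Aveiro routes:
Porto→Viseu→Setúbal→Évora→Leiria→Aveiro: max(19, 1, 18, 3, 14) = 19
Porto→Setúbal→Viseu→Évora→Leiria→Aveiro: max(15, 1, 14, 3, 14) = 15
Porto→Viseu→Setúbal→Coimbra→Aveiro: max(19, 1, 10, 19) = 19
Porto→Viseu→Évora→Leiria→Aveiro: max(19, 14, 3, 14) = 19
Porto→Setúbal→Évora→Leiria→Aveiro: max(15, 18, 3, 14) = 18
Best route has worst link 15%.

15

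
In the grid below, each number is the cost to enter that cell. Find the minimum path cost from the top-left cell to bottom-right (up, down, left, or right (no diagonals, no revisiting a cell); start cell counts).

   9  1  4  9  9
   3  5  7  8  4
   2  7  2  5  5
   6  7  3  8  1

One optimal route is r0c0 r0c1 r0c2 r1c2 r2c2 r2c3 r2c4 r3c4.
Its cost is 9 + 1 + 4 + 7 + 2 + 5 + 5 + 1 = 34.

34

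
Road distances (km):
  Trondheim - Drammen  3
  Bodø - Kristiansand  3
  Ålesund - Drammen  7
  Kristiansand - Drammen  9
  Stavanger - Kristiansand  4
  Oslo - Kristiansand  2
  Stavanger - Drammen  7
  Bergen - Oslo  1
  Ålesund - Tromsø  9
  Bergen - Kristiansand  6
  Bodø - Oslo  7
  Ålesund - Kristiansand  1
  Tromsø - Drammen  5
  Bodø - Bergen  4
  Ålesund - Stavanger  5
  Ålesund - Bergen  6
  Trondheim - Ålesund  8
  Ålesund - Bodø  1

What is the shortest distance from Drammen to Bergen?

Some routes from Drammen to Bergen:
Drammen -> Kristiansand -> Oslo -> Bergen: 9 + 2 + 1 = 12
Drammen -> Ålesund -> Kristiansand -> Oslo -> Bergen: 7 + 1 + 2 + 1 = 11
Drammen -> Ålesund -> Bodø -> Bergen: 7 + 1 + 4 = 12
Shortest: 11 km.

11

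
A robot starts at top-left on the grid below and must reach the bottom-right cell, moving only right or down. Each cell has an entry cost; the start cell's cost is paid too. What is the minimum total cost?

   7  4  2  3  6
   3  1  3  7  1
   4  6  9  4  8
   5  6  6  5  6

36

Path (0,0)→(1,0)→(1,1)→(1,2)→(1,3)→(1,4)→(2,4)→(3,4): 7 + 3 + 1 + 3 + 7 + 1 + 8 + 6 = 36.
For comparison, the top-then-right route costs 37.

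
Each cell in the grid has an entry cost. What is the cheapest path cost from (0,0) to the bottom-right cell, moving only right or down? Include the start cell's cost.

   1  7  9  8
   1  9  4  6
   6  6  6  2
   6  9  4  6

28

Cheapest: r0c0 → r1c0 → r2c0 → r2c1 → r2c2 → r2c3 → r3c3
  1 + 1 + 6 + 6 + 6 + 2 + 6 = 28
(Top row then right column would cost 39.)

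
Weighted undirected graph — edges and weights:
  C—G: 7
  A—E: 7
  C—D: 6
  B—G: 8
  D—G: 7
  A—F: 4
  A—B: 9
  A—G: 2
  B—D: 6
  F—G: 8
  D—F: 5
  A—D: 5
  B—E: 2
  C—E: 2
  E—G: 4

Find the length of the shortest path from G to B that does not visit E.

A few of the G→B routes:
G → B: 8
G → A → B: 2 + 9 = 11
G → A → D → B: 2 + 5 + 6 = 13
Best route has total 8.

8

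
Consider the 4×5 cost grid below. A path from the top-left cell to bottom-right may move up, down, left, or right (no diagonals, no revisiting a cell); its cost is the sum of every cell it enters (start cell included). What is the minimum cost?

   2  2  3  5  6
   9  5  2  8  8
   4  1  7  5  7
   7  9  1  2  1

20

Best path: (0,0)→(0,1)→(0,2)→(1,2)→(2,2)→(3,2)→(3,3)→(3,4)
Cost: 2 + 2 + 3 + 2 + 7 + 1 + 2 + 1 = 20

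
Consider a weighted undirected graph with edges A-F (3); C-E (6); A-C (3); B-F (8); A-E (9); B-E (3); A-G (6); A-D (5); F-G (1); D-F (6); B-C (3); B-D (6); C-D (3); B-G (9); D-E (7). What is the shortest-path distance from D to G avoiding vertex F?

Some routes from D to G avoiding F:
D → B → G: 6 + 9 = 15
D → B → C → A → G: 6 + 3 + 3 + 6 = 18
D → E → B → G: 7 + 3 + 9 = 19
D → A → G: 5 + 6 = 11
D → C → B → G: 3 + 3 + 9 = 15
D → C → A → G: 3 + 3 + 6 = 12
Shortest: 11.

11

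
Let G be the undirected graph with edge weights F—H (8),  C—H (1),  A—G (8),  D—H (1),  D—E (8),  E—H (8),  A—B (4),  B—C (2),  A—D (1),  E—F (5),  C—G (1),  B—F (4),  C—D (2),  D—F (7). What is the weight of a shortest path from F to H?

A few of the F→H routes:
F - B - C - H: 4 + 2 + 1 = 7
F - H: 8
F - D - H: 7 + 1 = 8
The minimum is 7.

7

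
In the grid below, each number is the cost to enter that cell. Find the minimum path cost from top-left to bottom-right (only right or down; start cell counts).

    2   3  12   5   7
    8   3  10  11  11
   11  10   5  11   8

One optimal route is (0,0) -> (0,1) -> (1,1) -> (1,2) -> (2,2) -> (2,3) -> (2,4).
Its cost is 2 + 3 + 3 + 10 + 5 + 11 + 8 = 42.
For comparison, the top-then-right route costs 48.

42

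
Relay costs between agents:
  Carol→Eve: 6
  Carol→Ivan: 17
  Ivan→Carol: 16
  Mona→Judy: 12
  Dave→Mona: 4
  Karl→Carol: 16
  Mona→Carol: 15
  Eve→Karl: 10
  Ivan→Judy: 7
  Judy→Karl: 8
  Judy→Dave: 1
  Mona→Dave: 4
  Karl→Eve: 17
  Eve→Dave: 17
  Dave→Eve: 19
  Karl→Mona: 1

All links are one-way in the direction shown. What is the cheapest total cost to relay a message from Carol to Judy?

Paths from Carol to Judy:
Carol-Eve-Dave-Mona-Judy: 6 + 17 + 4 + 12 = 39
Carol-Ivan-Judy: 17 + 7 = 24
Carol-Eve-Karl-Mona-Judy: 6 + 10 + 1 + 12 = 29
The minimum is 24.

24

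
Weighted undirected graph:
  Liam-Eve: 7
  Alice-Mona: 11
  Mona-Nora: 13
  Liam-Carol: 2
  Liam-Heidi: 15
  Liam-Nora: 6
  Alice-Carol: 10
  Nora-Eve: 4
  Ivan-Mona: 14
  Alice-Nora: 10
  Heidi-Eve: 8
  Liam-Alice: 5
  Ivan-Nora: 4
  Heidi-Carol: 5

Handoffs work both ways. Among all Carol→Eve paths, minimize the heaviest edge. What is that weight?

Comparing a few candidate routes:
Carol→Alice→Nora→Liam→Eve: max(10, 10, 6, 7) = 10
Carol→Liam→Nora→Eve: max(2, 6, 4) = 6
Carol→Liam→Eve: max(2, 7) = 7
Carol→Heidi→Eve: max(5, 8) = 8
Best route has worst link 6.

6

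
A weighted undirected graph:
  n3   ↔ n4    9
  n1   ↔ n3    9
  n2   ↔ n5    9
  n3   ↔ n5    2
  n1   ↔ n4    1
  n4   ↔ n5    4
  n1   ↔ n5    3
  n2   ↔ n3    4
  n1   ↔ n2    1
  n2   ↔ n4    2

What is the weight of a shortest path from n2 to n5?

A few of the n2→n5 routes:
n2-n5: 9
n2-n4-n1-n5: 2 + 1 + 3 = 6
n2-n4-n5: 2 + 4 = 6
n2-n1-n5: 1 + 3 = 4
n2-n1-n4-n5: 1 + 1 + 4 = 6
n2-n3-n5: 4 + 2 = 6
Shortest: 4.

4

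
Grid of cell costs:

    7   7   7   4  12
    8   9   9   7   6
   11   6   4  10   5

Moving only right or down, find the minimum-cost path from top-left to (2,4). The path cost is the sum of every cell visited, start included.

43

Best path: (0,0) -> (0,1) -> (0,2) -> (0,3) -> (1,3) -> (1,4) -> (2,4)
Cost: 7 + 7 + 7 + 4 + 7 + 6 + 5 = 43
(Top row then right column would cost 48.)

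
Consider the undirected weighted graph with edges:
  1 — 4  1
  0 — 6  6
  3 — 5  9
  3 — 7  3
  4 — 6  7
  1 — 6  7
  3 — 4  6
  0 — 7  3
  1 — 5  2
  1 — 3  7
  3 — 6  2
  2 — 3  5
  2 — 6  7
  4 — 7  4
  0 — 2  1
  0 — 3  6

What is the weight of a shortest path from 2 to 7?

4

Checking several routes:
2 → 0 → 7: 1 + 3 = 4
2 → 0 → 3 → 7: 1 + 6 + 3 = 10
2 → 0 → 6 → 3 → 7: 1 + 6 + 2 + 3 = 12
2 → 3 → 7: 5 + 3 = 8
Shortest: 4.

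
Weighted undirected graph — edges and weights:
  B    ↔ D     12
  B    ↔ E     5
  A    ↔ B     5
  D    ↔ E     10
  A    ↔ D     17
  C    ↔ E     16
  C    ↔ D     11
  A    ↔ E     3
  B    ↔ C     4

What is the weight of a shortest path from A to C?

9

Checking several routes:
A→E→B→C: 3 + 5 + 4 = 12
A→E→D→C: 3 + 10 + 11 = 24
A→B→C: 5 + 4 = 9
A→E→C: 3 + 16 = 19
Shortest: 9.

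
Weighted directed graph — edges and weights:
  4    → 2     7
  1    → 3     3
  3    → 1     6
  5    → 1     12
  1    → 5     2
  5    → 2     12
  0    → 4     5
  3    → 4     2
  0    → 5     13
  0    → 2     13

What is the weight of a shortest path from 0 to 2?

Paths from 0 to 2:
0 - 2: 13
0 - 5 - 1 - 3 - 4 - 2: 13 + 12 + 3 + 2 + 7 = 37
0 - 4 - 2: 5 + 7 = 12
0 - 5 - 2: 13 + 12 = 25
Shortest: 12.

12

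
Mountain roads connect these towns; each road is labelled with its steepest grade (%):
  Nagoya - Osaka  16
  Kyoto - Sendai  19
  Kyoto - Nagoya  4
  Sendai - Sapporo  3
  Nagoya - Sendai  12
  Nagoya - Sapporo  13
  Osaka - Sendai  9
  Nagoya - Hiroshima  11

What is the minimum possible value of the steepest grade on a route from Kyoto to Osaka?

12

A few of the Kyoto→Osaka routes:
Kyoto - Sendai - Osaka: max(19, 9) = 19
Kyoto - Nagoya - Sendai - Osaka: max(4, 12, 9) = 12
Kyoto - Nagoya - Sapporo - Sendai - Osaka: max(4, 13, 3, 9) = 13
Kyoto - Sendai - Nagoya - Osaka: max(19, 12, 16) = 19
Kyoto - Nagoya - Osaka: max(4, 16) = 16
Smallest bottleneck: 12%.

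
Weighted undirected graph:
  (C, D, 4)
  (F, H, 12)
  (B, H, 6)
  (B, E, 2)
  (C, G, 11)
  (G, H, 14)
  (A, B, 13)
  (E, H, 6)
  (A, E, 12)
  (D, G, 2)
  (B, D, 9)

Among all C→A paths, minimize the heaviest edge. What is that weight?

Checking several routes:
C → G → D → B → H → E → A: max(11, 2, 9, 6, 6, 12) = 12
C → D → B → H → E → A: max(4, 9, 6, 6, 12) = 12
C → G → D → B → E → A: max(11, 2, 9, 2, 12) = 12
C → D → B → E → A: max(4, 9, 2, 12) = 12
Smallest bottleneck: 12.

12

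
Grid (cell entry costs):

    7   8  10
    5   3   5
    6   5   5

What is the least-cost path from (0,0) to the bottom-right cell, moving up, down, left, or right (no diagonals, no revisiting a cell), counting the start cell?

25

Take r0c0 -> r1c0 -> r1c1 -> r1c2 -> r2c2 for a total of 7 + 5 + 3 + 5 + 5 = 25.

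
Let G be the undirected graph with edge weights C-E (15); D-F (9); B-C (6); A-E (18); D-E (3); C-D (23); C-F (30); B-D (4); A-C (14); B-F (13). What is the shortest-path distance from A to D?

Some routes from A to D:
A → C → B → F → D: 14 + 6 + 13 + 9 = 42
A → C → D: 14 + 23 = 37
A → E → D: 18 + 3 = 21
A → C → E → D: 14 + 15 + 3 = 32
A → C → B → D: 14 + 6 + 4 = 24
The minimum is 21.

21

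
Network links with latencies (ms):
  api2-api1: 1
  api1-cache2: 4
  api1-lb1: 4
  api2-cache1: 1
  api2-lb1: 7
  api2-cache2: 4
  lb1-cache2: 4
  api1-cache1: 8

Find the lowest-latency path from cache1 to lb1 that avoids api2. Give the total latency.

Candidate routes:
cache1→api1→lb1: 8 + 4 = 12
cache1→api1→cache2→lb1: 8 + 4 + 4 = 16
The minimum is 12 ms.

12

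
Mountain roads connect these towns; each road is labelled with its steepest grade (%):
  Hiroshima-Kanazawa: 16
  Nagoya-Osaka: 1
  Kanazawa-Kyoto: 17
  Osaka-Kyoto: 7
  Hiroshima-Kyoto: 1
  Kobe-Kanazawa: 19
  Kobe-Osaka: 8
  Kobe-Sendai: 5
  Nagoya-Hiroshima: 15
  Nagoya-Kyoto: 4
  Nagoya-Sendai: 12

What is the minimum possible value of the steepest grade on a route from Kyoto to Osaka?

A few of the Kyoto→Osaka routes:
Kyoto→Osaka: max(7) = 7
Kyoto→Nagoya→Osaka: max(4, 1) = 4
Kyoto→Nagoya→Sendai→Kobe→Osaka: max(4, 12, 5, 8) = 12
Smallest bottleneck: 4%.

4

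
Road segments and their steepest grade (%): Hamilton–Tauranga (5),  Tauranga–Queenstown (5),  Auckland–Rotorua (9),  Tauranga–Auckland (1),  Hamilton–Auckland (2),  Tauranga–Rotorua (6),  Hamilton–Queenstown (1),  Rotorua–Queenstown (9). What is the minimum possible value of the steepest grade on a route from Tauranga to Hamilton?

2

Comparing a few candidate routes:
Tauranga→Queenstown→Hamilton: max(5, 1) = 5
Tauranga→Hamilton: max(5) = 5
Tauranga→Auckland→Rotorua→Queenstown→Hamilton: max(1, 9, 9, 1) = 9
Tauranga→Auckland→Hamilton: max(1, 2) = 2
Best route has worst link 2%.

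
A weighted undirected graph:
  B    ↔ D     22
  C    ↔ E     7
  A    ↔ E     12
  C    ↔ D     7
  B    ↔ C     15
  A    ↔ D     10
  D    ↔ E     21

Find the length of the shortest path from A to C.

17

Comparing a few candidate routes:
A - D - C: 10 + 7 = 17
A - E - D - C: 12 + 21 + 7 = 40
A - D - E - C: 10 + 21 + 7 = 38
A - E - C: 12 + 7 = 19
A - D - B - C: 10 + 22 + 15 = 47
Shortest: 17.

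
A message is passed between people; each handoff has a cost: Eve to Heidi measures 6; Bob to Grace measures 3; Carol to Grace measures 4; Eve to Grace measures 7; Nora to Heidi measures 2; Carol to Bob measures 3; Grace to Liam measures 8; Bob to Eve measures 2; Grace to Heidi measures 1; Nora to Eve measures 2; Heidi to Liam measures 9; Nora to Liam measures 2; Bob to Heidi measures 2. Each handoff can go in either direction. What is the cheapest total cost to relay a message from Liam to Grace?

5

Comparing a few candidate routes:
Liam → Nora → Eve → Bob → Grace: 2 + 2 + 2 + 3 = 9
Liam → Nora → Eve → Bob → Heidi → Grace: 2 + 2 + 2 + 2 + 1 = 9
Liam → Nora → Heidi → Bob → Grace: 2 + 2 + 2 + 3 = 9
Liam → Nora → Heidi → Grace: 2 + 2 + 1 = 5
Liam → Grace: 8
The minimum is 5.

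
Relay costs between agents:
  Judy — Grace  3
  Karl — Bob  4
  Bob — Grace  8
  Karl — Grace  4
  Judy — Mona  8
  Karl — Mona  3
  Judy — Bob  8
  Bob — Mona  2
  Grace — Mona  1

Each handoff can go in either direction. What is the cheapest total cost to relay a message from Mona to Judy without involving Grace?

Paths from Mona to Judy avoiding Grace:
Mona - Bob - Judy: 2 + 8 = 10
Mona - Karl - Bob - Judy: 3 + 4 + 8 = 15
Mona - Judy: 8
Shortest: 8.

8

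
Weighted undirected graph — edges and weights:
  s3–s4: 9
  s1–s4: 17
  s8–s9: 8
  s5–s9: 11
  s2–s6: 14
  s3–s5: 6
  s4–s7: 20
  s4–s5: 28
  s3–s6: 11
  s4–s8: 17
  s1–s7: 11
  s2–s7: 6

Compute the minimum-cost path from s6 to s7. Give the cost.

20

Some routes from s6 to s7:
s6→s2→s7: 14 + 6 = 20
s6→s3→s5→s4→s7: 11 + 6 + 28 + 20 = 65
s6→s3→s4→s1→s7: 11 + 9 + 17 + 11 = 48
s6→s3→s4→s7: 11 + 9 + 20 = 40
The minimum is 20.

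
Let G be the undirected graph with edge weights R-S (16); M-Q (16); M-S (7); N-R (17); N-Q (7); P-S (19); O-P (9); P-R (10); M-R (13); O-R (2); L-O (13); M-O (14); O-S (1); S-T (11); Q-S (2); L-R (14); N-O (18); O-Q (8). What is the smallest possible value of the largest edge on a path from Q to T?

11

Some routes from Q to T:
Q → S → T: max(2, 11) = 11
Q → O → P → R → M → S → T: max(8, 9, 10, 13, 7, 11) = 13
Q → O → S → T: max(8, 1, 11) = 11
Q → O → R → M → S → T: max(8, 2, 13, 7, 11) = 13
Smallest bottleneck: 11.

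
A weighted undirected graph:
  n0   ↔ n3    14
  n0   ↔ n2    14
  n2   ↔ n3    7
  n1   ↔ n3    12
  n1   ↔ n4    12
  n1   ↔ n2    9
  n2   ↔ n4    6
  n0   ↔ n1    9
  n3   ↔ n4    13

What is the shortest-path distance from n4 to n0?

Some routes from n4 to n0:
n4 -> n2 -> n1 -> n0: 6 + 9 + 9 = 24
n4 -> n2 -> n0: 6 + 14 = 20
n4 -> n1 -> n0: 12 + 9 = 21
n4 -> n2 -> n3 -> n0: 6 + 7 + 14 = 27
Best route has total 20.

20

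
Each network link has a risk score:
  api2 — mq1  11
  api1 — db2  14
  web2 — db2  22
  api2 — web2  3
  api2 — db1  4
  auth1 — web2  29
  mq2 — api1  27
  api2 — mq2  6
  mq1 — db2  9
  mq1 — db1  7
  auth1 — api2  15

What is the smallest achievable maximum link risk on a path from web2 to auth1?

A few of the web2→auth1 routes:
web2 - api2 - auth1: max(3, 15) = 15
web2 - db2 - mq1 - db1 - api2 - auth1: max(22, 9, 7, 4, 15) = 22
web2 - db2 - mq1 - api2 - auth1: max(22, 9, 11, 15) = 22
The minimum achievable maximum is 15.

15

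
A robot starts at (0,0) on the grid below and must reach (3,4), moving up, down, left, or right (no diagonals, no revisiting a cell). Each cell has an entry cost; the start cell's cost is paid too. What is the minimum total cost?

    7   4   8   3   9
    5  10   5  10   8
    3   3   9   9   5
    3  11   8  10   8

49

Take (0,0)→(1,0)→(2,0)→(2,1)→(2,2)→(2,3)→(2,4)→(3,4) for a total of 7 + 5 + 3 + 3 + 9 + 9 + 5 + 8 = 49.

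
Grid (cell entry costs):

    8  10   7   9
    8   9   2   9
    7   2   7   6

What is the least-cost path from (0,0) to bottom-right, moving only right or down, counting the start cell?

38

Best path: r0c0→r1c0→r2c0→r2c1→r2c2→r2c3
Cost: 8 + 8 + 7 + 2 + 7 + 6 = 38
For comparison, the top-then-right route costs 49.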